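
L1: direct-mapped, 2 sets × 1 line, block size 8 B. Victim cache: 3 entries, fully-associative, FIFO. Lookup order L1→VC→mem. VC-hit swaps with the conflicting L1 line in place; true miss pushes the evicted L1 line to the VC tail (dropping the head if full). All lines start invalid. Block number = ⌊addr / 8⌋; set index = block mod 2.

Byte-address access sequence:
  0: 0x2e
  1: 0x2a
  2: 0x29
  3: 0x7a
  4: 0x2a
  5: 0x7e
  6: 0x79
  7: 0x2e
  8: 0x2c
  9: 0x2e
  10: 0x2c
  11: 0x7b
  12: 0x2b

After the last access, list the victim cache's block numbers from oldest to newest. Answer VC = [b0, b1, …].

VC = [15]

#0 0x2e→b5/s1 MISS; vc=[]
#1 0x2a→b5/s1 L1-HIT; vc=[]
#2 0x29→b5/s1 L1-HIT; vc=[]
#3 0x7a→b15/s1 MISS; vc=[5]
#4 0x2a→b5/s1 VC-HIT; vc=[15]
#5 0x7e→b15/s1 VC-HIT; vc=[5]
#6 0x79→b15/s1 L1-HIT; vc=[5]
#7 0x2e→b5/s1 VC-HIT; vc=[15]
#8 0x2c→b5/s1 L1-HIT; vc=[15]
#9 0x2e→b5/s1 L1-HIT; vc=[15]
#10 0x2c→b5/s1 L1-HIT; vc=[15]
#11 0x7b→b15/s1 VC-HIT; vc=[5]
#12 0x2b→b5/s1 VC-HIT; vc=[15]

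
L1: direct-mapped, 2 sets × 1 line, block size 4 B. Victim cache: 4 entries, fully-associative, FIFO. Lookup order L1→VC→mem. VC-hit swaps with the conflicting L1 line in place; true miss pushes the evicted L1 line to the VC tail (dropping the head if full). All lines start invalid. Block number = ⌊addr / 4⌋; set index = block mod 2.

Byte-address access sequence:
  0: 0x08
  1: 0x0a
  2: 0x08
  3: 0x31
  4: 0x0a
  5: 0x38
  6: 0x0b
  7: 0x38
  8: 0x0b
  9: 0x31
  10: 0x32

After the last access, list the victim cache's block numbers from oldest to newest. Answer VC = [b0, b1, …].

  [0] addr=0x8 blk=2 s=0: MISS | VC []
  [1] addr=0xa blk=2 s=0: L1-HIT | VC []
  [2] addr=0x8 blk=2 s=0: L1-HIT | VC []
  [3] addr=0x31 blk=12 s=0: MISS | VC [2]
  [4] addr=0xa blk=2 s=0: VC-HIT | VC [12]
  [5] addr=0x38 blk=14 s=0: MISS | VC [12, 2]
  [6] addr=0xb blk=2 s=0: VC-HIT | VC [12, 14]
  [7] addr=0x38 blk=14 s=0: VC-HIT | VC [12, 2]
  [8] addr=0xb blk=2 s=0: VC-HIT | VC [12, 14]
  [9] addr=0x31 blk=12 s=0: VC-HIT | VC [2, 14]
  [10] addr=0x32 blk=12 s=0: L1-HIT | VC [2, 14]

VC = [2, 14]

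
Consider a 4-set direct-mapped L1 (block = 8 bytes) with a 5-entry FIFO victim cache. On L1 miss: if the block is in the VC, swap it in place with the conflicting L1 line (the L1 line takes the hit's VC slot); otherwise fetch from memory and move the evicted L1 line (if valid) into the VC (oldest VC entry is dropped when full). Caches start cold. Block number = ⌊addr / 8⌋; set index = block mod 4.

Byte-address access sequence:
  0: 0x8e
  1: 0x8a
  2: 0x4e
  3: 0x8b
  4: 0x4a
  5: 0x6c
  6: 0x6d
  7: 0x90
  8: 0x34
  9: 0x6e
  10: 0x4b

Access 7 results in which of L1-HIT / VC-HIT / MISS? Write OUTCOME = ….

0: 0x8e (blk 17, set 1) → MISS  vc=[]
1: 0x8a (blk 17, set 1) → L1-HIT  vc=[]
2: 0x4e (blk 9, set 1) → MISS  vc=[17]
3: 0x8b (blk 17, set 1) → VC-HIT  vc=[9]
4: 0x4a (blk 9, set 1) → VC-HIT  vc=[17]
5: 0x6c (blk 13, set 1) → MISS  vc=[17, 9]
6: 0x6d (blk 13, set 1) → L1-HIT  vc=[17, 9]
7: 0x90 (blk 18, set 2) → MISS  vc=[17, 9]
8: 0x34 (blk 6, set 2) → MISS  vc=[17, 9, 18]
9: 0x6e (blk 13, set 1) → L1-HIT  vc=[17, 9, 18]
10: 0x4b (blk 9, set 1) → VC-HIT  vc=[17, 13, 18]

OUTCOME = MISS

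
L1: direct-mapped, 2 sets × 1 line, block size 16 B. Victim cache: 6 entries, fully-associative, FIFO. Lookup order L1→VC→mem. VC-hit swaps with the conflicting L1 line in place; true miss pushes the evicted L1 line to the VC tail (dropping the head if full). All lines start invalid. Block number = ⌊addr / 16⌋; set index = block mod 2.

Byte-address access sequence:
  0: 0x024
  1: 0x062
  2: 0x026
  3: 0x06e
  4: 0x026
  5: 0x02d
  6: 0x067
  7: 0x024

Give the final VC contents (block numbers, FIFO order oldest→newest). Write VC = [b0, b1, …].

VC = [6]

0: 0x24 (blk 2, set 0) → MISS  vc=[]
1: 0x62 (blk 6, set 0) → MISS  vc=[2]
2: 0x26 (blk 2, set 0) → VC-HIT  vc=[6]
3: 0x6e (blk 6, set 0) → VC-HIT  vc=[2]
4: 0x26 (blk 2, set 0) → VC-HIT  vc=[6]
5: 0x2d (blk 2, set 0) → L1-HIT  vc=[6]
6: 0x67 (blk 6, set 0) → VC-HIT  vc=[2]
7: 0x24 (blk 2, set 0) → VC-HIT  vc=[6]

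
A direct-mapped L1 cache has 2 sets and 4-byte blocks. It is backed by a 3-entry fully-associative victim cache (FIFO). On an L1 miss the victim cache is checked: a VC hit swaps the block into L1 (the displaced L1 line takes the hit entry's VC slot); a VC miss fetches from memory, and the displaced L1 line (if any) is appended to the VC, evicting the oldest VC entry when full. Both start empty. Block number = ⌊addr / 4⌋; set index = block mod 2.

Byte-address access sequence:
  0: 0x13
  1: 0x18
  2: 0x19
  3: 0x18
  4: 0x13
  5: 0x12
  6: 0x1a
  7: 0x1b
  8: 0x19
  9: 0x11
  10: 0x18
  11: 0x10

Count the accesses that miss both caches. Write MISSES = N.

#0 0x13→b4/s0 MISS; vc=[]
#1 0x18→b6/s0 MISS; vc=[4]
#2 0x19→b6/s0 L1-HIT; vc=[4]
#3 0x18→b6/s0 L1-HIT; vc=[4]
#4 0x13→b4/s0 VC-HIT; vc=[6]
#5 0x12→b4/s0 L1-HIT; vc=[6]
#6 0x1a→b6/s0 VC-HIT; vc=[4]
#7 0x1b→b6/s0 L1-HIT; vc=[4]
#8 0x19→b6/s0 L1-HIT; vc=[4]
#9 0x11→b4/s0 VC-HIT; vc=[6]
#10 0x18→b6/s0 VC-HIT; vc=[4]
#11 0x10→b4/s0 VC-HIT; vc=[6]

MISSES = 2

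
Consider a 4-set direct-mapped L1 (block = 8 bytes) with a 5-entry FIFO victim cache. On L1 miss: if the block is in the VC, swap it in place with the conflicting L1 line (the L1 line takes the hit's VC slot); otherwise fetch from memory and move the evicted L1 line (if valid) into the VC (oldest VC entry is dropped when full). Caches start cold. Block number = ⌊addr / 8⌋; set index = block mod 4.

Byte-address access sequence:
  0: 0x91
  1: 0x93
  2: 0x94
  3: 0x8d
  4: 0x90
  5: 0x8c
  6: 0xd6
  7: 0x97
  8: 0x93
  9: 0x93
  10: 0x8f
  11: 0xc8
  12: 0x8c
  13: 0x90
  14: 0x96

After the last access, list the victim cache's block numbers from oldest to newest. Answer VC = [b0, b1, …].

#0 0x91→b18/s2 MISS; vc=[]
#1 0x93→b18/s2 L1-HIT; vc=[]
#2 0x94→b18/s2 L1-HIT; vc=[]
#3 0x8d→b17/s1 MISS; vc=[]
#4 0x90→b18/s2 L1-HIT; vc=[]
#5 0x8c→b17/s1 L1-HIT; vc=[]
#6 0xd6→b26/s2 MISS; vc=[18]
#7 0x97→b18/s2 VC-HIT; vc=[26]
#8 0x93→b18/s2 L1-HIT; vc=[26]
#9 0x93→b18/s2 L1-HIT; vc=[26]
#10 0x8f→b17/s1 L1-HIT; vc=[26]
#11 0xc8→b25/s1 MISS; vc=[26,17]
#12 0x8c→b17/s1 VC-HIT; vc=[26,25]
#13 0x90→b18/s2 L1-HIT; vc=[26,25]
#14 0x96→b18/s2 L1-HIT; vc=[26,25]

VC = [26, 25]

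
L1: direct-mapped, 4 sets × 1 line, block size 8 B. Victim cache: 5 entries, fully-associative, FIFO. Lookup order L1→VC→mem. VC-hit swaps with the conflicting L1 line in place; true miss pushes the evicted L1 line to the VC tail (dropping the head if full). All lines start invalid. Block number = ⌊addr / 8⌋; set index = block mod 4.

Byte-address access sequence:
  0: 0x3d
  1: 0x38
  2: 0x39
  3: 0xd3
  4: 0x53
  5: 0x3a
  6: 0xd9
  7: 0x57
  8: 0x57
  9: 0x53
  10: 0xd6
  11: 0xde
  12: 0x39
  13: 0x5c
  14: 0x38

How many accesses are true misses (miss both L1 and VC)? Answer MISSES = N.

  [0] addr=0x3d blk=7 s=3: MISS | VC []
  [1] addr=0x38 blk=7 s=3: L1-HIT | VC []
  [2] addr=0x39 blk=7 s=3: L1-HIT | VC []
  [3] addr=0xd3 blk=26 s=2: MISS | VC []
  [4] addr=0x53 blk=10 s=2: MISS | VC [26]
  [5] addr=0x3a blk=7 s=3: L1-HIT | VC [26]
  [6] addr=0xd9 blk=27 s=3: MISS | VC [26, 7]
  [7] addr=0x57 blk=10 s=2: L1-HIT | VC [26, 7]
  [8] addr=0x57 blk=10 s=2: L1-HIT | VC [26, 7]
  [9] addr=0x53 blk=10 s=2: L1-HIT | VC [26, 7]
  [10] addr=0xd6 blk=26 s=2: VC-HIT | VC [10, 7]
  [11] addr=0xde blk=27 s=3: L1-HIT | VC [10, 7]
  [12] addr=0x39 blk=7 s=3: VC-HIT | VC [10, 27]
  [13] addr=0x5c blk=11 s=3: MISS | VC [10, 27, 7]
  [14] addr=0x38 blk=7 s=3: VC-HIT | VC [10, 27, 11]

MISSES = 5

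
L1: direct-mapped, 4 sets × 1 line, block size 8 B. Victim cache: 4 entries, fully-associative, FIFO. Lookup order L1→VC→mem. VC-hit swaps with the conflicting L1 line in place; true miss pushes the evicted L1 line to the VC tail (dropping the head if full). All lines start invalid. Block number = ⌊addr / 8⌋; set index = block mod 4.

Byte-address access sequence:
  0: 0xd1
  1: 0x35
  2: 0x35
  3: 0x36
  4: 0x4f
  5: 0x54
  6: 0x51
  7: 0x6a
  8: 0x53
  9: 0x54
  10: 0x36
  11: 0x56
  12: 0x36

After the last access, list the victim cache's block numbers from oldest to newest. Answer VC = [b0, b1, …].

#0 0xd1→b26/s2 MISS; vc=[]
#1 0x35→b6/s2 MISS; vc=[26]
#2 0x35→b6/s2 L1-HIT; vc=[26]
#3 0x36→b6/s2 L1-HIT; vc=[26]
#4 0x4f→b9/s1 MISS; vc=[26]
#5 0x54→b10/s2 MISS; vc=[26,6]
#6 0x51→b10/s2 L1-HIT; vc=[26,6]
#7 0x6a→b13/s1 MISS; vc=[26,6,9]
#8 0x53→b10/s2 L1-HIT; vc=[26,6,9]
#9 0x54→b10/s2 L1-HIT; vc=[26,6,9]
#10 0x36→b6/s2 VC-HIT; vc=[26,10,9]
#11 0x56→b10/s2 VC-HIT; vc=[26,6,9]
#12 0x36→b6/s2 VC-HIT; vc=[26,10,9]

VC = [26, 10, 9]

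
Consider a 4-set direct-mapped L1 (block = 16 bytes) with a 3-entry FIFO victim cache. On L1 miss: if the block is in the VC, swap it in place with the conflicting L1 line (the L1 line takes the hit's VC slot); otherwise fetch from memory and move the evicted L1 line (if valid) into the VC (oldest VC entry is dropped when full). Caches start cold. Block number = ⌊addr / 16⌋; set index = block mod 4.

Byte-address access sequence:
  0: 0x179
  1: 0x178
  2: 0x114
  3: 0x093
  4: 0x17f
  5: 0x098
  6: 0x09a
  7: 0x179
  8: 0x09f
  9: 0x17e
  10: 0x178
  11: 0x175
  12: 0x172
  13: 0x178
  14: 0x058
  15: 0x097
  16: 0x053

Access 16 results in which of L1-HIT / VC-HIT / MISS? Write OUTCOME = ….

  [0] addr=0x179 blk=23 s=3: MISS | VC []
  [1] addr=0x178 blk=23 s=3: L1-HIT | VC []
  [2] addr=0x114 blk=17 s=1: MISS | VC []
  [3] addr=0x93 blk=9 s=1: MISS | VC [17]
  [4] addr=0x17f blk=23 s=3: L1-HIT | VC [17]
  [5] addr=0x98 blk=9 s=1: L1-HIT | VC [17]
  [6] addr=0x9a blk=9 s=1: L1-HIT | VC [17]
  [7] addr=0x179 blk=23 s=3: L1-HIT | VC [17]
  [8] addr=0x9f blk=9 s=1: L1-HIT | VC [17]
  [9] addr=0x17e blk=23 s=3: L1-HIT | VC [17]
  [10] addr=0x178 blk=23 s=3: L1-HIT | VC [17]
  [11] addr=0x175 blk=23 s=3: L1-HIT | VC [17]
  [12] addr=0x172 blk=23 s=3: L1-HIT | VC [17]
  [13] addr=0x178 blk=23 s=3: L1-HIT | VC [17]
  [14] addr=0x58 blk=5 s=1: MISS | VC [17, 9]
  [15] addr=0x97 blk=9 s=1: VC-HIT | VC [17, 5]
  [16] addr=0x53 blk=5 s=1: VC-HIT | VC [17, 9]

OUTCOME = VC-HIT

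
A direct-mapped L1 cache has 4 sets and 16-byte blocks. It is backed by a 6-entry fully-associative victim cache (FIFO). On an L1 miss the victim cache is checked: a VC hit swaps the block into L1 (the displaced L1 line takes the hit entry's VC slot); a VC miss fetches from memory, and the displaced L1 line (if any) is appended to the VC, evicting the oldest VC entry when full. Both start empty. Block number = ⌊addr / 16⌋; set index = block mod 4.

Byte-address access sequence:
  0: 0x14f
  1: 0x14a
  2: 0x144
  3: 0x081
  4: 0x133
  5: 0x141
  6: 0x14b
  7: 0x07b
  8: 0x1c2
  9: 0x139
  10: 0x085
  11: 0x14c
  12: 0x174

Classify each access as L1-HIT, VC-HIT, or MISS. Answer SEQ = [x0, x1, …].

SEQ = [MISS, L1-HIT, L1-HIT, MISS, MISS, VC-HIT, L1-HIT, MISS, MISS, VC-HIT, VC-HIT, VC-HIT, MISS]

#0 0x14f→b20/s0 MISS; vc=[]
#1 0x14a→b20/s0 L1-HIT; vc=[]
#2 0x144→b20/s0 L1-HIT; vc=[]
#3 0x81→b8/s0 MISS; vc=[20]
#4 0x133→b19/s3 MISS; vc=[20]
#5 0x141→b20/s0 VC-HIT; vc=[8]
#6 0x14b→b20/s0 L1-HIT; vc=[8]
#7 0x7b→b7/s3 MISS; vc=[8,19]
#8 0x1c2→b28/s0 MISS; vc=[8,19,20]
#9 0x139→b19/s3 VC-HIT; vc=[8,7,20]
#10 0x85→b8/s0 VC-HIT; vc=[28,7,20]
#11 0x14c→b20/s0 VC-HIT; vc=[28,7,8]
#12 0x174→b23/s3 MISS; vc=[28,7,8,19]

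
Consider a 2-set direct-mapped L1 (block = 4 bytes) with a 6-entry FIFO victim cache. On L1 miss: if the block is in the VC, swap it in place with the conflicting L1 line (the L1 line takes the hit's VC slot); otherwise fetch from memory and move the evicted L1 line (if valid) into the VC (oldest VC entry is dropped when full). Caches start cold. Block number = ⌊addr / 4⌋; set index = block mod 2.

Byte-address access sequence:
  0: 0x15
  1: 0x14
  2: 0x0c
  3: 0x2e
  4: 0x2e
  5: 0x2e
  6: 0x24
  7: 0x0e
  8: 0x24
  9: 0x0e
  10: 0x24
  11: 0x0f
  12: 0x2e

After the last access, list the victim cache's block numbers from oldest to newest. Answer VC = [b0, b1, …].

0: 0x15 (blk 5, set 1) → MISS  vc=[]
1: 0x14 (blk 5, set 1) → L1-HIT  vc=[]
2: 0xc (blk 3, set 1) → MISS  vc=[5]
3: 0x2e (blk 11, set 1) → MISS  vc=[5, 3]
4: 0x2e (blk 11, set 1) → L1-HIT  vc=[5, 3]
5: 0x2e (blk 11, set 1) → L1-HIT  vc=[5, 3]
6: 0x24 (blk 9, set 1) → MISS  vc=[5, 3, 11]
7: 0xe (blk 3, set 1) → VC-HIT  vc=[5, 9, 11]
8: 0x24 (blk 9, set 1) → VC-HIT  vc=[5, 3, 11]
9: 0xe (blk 3, set 1) → VC-HIT  vc=[5, 9, 11]
10: 0x24 (blk 9, set 1) → VC-HIT  vc=[5, 3, 11]
11: 0xf (blk 3, set 1) → VC-HIT  vc=[5, 9, 11]
12: 0x2e (blk 11, set 1) → VC-HIT  vc=[5, 9, 3]

VC = [5, 9, 3]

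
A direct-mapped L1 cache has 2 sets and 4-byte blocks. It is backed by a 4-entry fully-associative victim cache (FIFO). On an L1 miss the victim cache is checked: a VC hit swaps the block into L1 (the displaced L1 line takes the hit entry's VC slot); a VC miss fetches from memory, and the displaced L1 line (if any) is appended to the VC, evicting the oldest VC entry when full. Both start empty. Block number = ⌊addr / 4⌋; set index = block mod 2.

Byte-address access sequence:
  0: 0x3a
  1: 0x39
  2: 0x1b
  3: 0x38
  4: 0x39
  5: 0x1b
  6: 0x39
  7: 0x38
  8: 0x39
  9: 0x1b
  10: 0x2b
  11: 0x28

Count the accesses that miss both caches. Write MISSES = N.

#0 0x3a→b14/s0 MISS; vc=[]
#1 0x39→b14/s0 L1-HIT; vc=[]
#2 0x1b→b6/s0 MISS; vc=[14]
#3 0x38→b14/s0 VC-HIT; vc=[6]
#4 0x39→b14/s0 L1-HIT; vc=[6]
#5 0x1b→b6/s0 VC-HIT; vc=[14]
#6 0x39→b14/s0 VC-HIT; vc=[6]
#7 0x38→b14/s0 L1-HIT; vc=[6]
#8 0x39→b14/s0 L1-HIT; vc=[6]
#9 0x1b→b6/s0 VC-HIT; vc=[14]
#10 0x2b→b10/s0 MISS; vc=[14,6]
#11 0x28→b10/s0 L1-HIT; vc=[14,6]

MISSES = 3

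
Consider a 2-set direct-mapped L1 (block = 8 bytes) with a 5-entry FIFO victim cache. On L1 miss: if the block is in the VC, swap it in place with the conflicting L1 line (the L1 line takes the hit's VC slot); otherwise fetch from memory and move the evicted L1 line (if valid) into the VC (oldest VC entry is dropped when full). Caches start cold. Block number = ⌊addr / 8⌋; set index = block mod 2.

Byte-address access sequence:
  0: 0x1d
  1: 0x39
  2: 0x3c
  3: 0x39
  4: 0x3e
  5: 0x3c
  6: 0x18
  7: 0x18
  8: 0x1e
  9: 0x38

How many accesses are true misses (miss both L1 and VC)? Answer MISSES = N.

  [0] addr=0x1d blk=3 s=1: MISS | VC []
  [1] addr=0x39 blk=7 s=1: MISS | VC [3]
  [2] addr=0x3c blk=7 s=1: L1-HIT | VC [3]
  [3] addr=0x39 blk=7 s=1: L1-HIT | VC [3]
  [4] addr=0x3e blk=7 s=1: L1-HIT | VC [3]
  [5] addr=0x3c blk=7 s=1: L1-HIT | VC [3]
  [6] addr=0x18 blk=3 s=1: VC-HIT | VC [7]
  [7] addr=0x18 blk=3 s=1: L1-HIT | VC [7]
  [8] addr=0x1e blk=3 s=1: L1-HIT | VC [7]
  [9] addr=0x38 blk=7 s=1: VC-HIT | VC [3]

MISSES = 2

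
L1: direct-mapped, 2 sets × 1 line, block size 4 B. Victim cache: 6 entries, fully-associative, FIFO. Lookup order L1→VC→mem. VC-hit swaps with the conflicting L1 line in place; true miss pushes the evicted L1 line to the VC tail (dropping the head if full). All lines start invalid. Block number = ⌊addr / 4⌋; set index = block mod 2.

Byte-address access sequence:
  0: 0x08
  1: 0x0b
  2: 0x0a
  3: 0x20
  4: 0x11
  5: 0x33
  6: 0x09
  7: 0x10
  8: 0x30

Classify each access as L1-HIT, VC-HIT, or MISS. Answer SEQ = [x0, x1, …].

0: 0x8 (blk 2, set 0) → MISS  vc=[]
1: 0xb (blk 2, set 0) → L1-HIT  vc=[]
2: 0xa (blk 2, set 0) → L1-HIT  vc=[]
3: 0x20 (blk 8, set 0) → MISS  vc=[2]
4: 0x11 (blk 4, set 0) → MISS  vc=[2, 8]
5: 0x33 (blk 12, set 0) → MISS  vc=[2, 8, 4]
6: 0x9 (blk 2, set 0) → VC-HIT  vc=[12, 8, 4]
7: 0x10 (blk 4, set 0) → VC-HIT  vc=[12, 8, 2]
8: 0x30 (blk 12, set 0) → VC-HIT  vc=[4, 8, 2]

SEQ = [MISS, L1-HIT, L1-HIT, MISS, MISS, MISS, VC-HIT, VC-HIT, VC-HIT]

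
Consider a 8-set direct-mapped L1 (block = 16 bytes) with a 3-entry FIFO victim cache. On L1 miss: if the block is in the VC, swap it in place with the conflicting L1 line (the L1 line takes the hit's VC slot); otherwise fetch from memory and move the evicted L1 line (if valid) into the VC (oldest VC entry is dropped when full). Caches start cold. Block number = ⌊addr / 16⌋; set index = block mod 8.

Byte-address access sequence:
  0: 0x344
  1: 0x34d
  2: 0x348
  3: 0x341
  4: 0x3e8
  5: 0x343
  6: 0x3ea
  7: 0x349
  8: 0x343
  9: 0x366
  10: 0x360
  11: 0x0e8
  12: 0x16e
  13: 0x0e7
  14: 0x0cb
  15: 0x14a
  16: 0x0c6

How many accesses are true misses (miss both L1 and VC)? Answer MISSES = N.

MISSES = 7

0: 0x344 (blk 52, set 4) → MISS  vc=[]
1: 0x34d (blk 52, set 4) → L1-HIT  vc=[]
2: 0x348 (blk 52, set 4) → L1-HIT  vc=[]
3: 0x341 (blk 52, set 4) → L1-HIT  vc=[]
4: 0x3e8 (blk 62, set 6) → MISS  vc=[]
5: 0x343 (blk 52, set 4) → L1-HIT  vc=[]
6: 0x3ea (blk 62, set 6) → L1-HIT  vc=[]
7: 0x349 (blk 52, set 4) → L1-HIT  vc=[]
8: 0x343 (blk 52, set 4) → L1-HIT  vc=[]
9: 0x366 (blk 54, set 6) → MISS  vc=[62]
10: 0x360 (blk 54, set 6) → L1-HIT  vc=[62]
11: 0xe8 (blk 14, set 6) → MISS  vc=[62, 54]
12: 0x16e (blk 22, set 6) → MISS  vc=[62, 54, 14]
13: 0xe7 (blk 14, set 6) → VC-HIT  vc=[62, 54, 22]
14: 0xcb (blk 12, set 4) → MISS  vc=[54, 22, 52]
15: 0x14a (blk 20, set 4) → MISS  vc=[22, 52, 12]
16: 0xc6 (blk 12, set 4) → VC-HIT  vc=[22, 52, 20]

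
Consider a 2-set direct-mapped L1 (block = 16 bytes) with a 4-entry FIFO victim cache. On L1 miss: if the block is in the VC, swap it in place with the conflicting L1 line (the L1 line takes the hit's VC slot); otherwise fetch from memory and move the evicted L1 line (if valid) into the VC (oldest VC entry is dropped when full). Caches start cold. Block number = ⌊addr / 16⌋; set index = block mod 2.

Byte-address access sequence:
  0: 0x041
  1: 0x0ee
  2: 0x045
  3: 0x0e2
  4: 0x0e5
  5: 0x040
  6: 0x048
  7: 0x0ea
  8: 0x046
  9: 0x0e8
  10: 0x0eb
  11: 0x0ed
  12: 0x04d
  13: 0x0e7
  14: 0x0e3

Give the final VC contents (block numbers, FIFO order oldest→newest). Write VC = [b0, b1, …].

  [0] addr=0x41 blk=4 s=0: MISS | VC []
  [1] addr=0xee blk=14 s=0: MISS | VC [4]
  [2] addr=0x45 blk=4 s=0: VC-HIT | VC [14]
  [3] addr=0xe2 blk=14 s=0: VC-HIT | VC [4]
  [4] addr=0xe5 blk=14 s=0: L1-HIT | VC [4]
  [5] addr=0x40 blk=4 s=0: VC-HIT | VC [14]
  [6] addr=0x48 blk=4 s=0: L1-HIT | VC [14]
  [7] addr=0xea blk=14 s=0: VC-HIT | VC [4]
  [8] addr=0x46 blk=4 s=0: VC-HIT | VC [14]
  [9] addr=0xe8 blk=14 s=0: VC-HIT | VC [4]
  [10] addr=0xeb blk=14 s=0: L1-HIT | VC [4]
  [11] addr=0xed blk=14 s=0: L1-HIT | VC [4]
  [12] addr=0x4d blk=4 s=0: VC-HIT | VC [14]
  [13] addr=0xe7 blk=14 s=0: VC-HIT | VC [4]
  [14] addr=0xe3 blk=14 s=0: L1-HIT | VC [4]

VC = [4]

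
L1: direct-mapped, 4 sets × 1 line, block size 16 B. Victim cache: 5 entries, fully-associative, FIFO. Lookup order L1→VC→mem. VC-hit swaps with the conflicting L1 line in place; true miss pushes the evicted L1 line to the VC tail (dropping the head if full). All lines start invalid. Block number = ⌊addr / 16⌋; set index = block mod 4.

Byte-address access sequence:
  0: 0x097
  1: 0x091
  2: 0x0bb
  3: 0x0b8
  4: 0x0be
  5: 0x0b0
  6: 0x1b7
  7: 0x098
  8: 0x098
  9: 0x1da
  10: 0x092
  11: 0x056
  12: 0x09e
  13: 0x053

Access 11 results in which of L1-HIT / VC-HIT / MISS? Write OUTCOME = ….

OUTCOME = MISS

0: 0x97 (blk 9, set 1) → MISS  vc=[]
1: 0x91 (blk 9, set 1) → L1-HIT  vc=[]
2: 0xbb (blk 11, set 3) → MISS  vc=[]
3: 0xb8 (blk 11, set 3) → L1-HIT  vc=[]
4: 0xbe (blk 11, set 3) → L1-HIT  vc=[]
5: 0xb0 (blk 11, set 3) → L1-HIT  vc=[]
6: 0x1b7 (blk 27, set 3) → MISS  vc=[11]
7: 0x98 (blk 9, set 1) → L1-HIT  vc=[11]
8: 0x98 (blk 9, set 1) → L1-HIT  vc=[11]
9: 0x1da (blk 29, set 1) → MISS  vc=[11, 9]
10: 0x92 (blk 9, set 1) → VC-HIT  vc=[11, 29]
11: 0x56 (blk 5, set 1) → MISS  vc=[11, 29, 9]
12: 0x9e (blk 9, set 1) → VC-HIT  vc=[11, 29, 5]
13: 0x53 (blk 5, set 1) → VC-HIT  vc=[11, 29, 9]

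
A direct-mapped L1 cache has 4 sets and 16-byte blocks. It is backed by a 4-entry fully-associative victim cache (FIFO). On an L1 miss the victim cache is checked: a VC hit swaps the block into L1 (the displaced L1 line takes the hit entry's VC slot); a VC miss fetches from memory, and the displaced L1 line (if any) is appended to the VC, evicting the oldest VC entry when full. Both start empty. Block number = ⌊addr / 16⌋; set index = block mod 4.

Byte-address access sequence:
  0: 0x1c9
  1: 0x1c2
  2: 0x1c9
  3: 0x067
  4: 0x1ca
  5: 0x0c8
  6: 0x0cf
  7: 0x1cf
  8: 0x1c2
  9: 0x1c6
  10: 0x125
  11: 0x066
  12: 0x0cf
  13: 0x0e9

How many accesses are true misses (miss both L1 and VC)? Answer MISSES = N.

MISSES = 5

  [0] addr=0x1c9 blk=28 s=0: MISS | VC []
  [1] addr=0x1c2 blk=28 s=0: L1-HIT | VC []
  [2] addr=0x1c9 blk=28 s=0: L1-HIT | VC []
  [3] addr=0x67 blk=6 s=2: MISS | VC []
  [4] addr=0x1ca blk=28 s=0: L1-HIT | VC []
  [5] addr=0xc8 blk=12 s=0: MISS | VC [28]
  [6] addr=0xcf blk=12 s=0: L1-HIT | VC [28]
  [7] addr=0x1cf blk=28 s=0: VC-HIT | VC [12]
  [8] addr=0x1c2 blk=28 s=0: L1-HIT | VC [12]
  [9] addr=0x1c6 blk=28 s=0: L1-HIT | VC [12]
  [10] addr=0x125 blk=18 s=2: MISS | VC [12, 6]
  [11] addr=0x66 blk=6 s=2: VC-HIT | VC [12, 18]
  [12] addr=0xcf blk=12 s=0: VC-HIT | VC [28, 18]
  [13] addr=0xe9 blk=14 s=2: MISS | VC [28, 18, 6]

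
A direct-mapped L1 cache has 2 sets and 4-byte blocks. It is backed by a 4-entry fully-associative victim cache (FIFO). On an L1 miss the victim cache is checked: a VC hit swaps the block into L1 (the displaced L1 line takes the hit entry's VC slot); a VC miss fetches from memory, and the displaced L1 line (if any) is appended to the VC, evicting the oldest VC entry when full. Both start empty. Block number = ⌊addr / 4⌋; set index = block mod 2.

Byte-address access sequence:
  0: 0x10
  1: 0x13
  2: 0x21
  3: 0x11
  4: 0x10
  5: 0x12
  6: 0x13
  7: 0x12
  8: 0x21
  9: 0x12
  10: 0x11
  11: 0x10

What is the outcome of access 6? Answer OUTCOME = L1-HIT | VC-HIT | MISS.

  [0] addr=0x10 blk=4 s=0: MISS | VC []
  [1] addr=0x13 blk=4 s=0: L1-HIT | VC []
  [2] addr=0x21 blk=8 s=0: MISS | VC [4]
  [3] addr=0x11 blk=4 s=0: VC-HIT | VC [8]
  [4] addr=0x10 blk=4 s=0: L1-HIT | VC [8]
  [5] addr=0x12 blk=4 s=0: L1-HIT | VC [8]
  [6] addr=0x13 blk=4 s=0: L1-HIT | VC [8]
  [7] addr=0x12 blk=4 s=0: L1-HIT | VC [8]
  [8] addr=0x21 blk=8 s=0: VC-HIT | VC [4]
  [9] addr=0x12 blk=4 s=0: VC-HIT | VC [8]
  [10] addr=0x11 blk=4 s=0: L1-HIT | VC [8]
  [11] addr=0x10 blk=4 s=0: L1-HIT | VC [8]

OUTCOME = L1-HIT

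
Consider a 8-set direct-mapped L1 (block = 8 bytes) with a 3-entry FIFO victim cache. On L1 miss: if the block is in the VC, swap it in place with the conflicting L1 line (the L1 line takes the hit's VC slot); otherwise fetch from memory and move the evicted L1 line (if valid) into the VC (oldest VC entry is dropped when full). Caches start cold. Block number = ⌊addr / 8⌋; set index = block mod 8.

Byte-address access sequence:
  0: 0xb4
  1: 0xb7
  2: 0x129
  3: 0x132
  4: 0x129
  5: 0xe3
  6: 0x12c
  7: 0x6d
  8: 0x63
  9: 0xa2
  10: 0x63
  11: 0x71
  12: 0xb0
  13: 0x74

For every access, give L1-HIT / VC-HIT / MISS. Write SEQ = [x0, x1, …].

SEQ = [MISS, L1-HIT, MISS, MISS, L1-HIT, MISS, L1-HIT, MISS, MISS, MISS, VC-HIT, MISS, MISS, VC-HIT]

#0 0xb4→b22/s6 MISS; vc=[]
#1 0xb7→b22/s6 L1-HIT; vc=[]
#2 0x129→b37/s5 MISS; vc=[]
#3 0x132→b38/s6 MISS; vc=[22]
#4 0x129→b37/s5 L1-HIT; vc=[22]
#5 0xe3→b28/s4 MISS; vc=[22]
#6 0x12c→b37/s5 L1-HIT; vc=[22]
#7 0x6d→b13/s5 MISS; vc=[22,37]
#8 0x63→b12/s4 MISS; vc=[22,37,28]
#9 0xa2→b20/s4 MISS; vc=[37,28,12]
#10 0x63→b12/s4 VC-HIT; vc=[37,28,20]
#11 0x71→b14/s6 MISS; vc=[28,20,38]
#12 0xb0→b22/s6 MISS; vc=[20,38,14]
#13 0x74→b14/s6 VC-HIT; vc=[20,38,22]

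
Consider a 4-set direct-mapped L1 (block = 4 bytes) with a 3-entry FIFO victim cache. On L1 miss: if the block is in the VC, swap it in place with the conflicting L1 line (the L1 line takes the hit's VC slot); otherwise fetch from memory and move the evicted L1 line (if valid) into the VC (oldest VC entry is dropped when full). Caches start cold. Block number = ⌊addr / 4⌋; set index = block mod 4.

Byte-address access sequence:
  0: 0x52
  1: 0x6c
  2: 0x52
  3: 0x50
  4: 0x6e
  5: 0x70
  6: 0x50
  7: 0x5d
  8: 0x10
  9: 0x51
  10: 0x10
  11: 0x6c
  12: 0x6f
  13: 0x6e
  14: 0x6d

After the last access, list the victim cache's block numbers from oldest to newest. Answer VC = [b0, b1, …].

VC = [28, 23, 20]

  [0] addr=0x52 blk=20 s=0: MISS | VC []
  [1] addr=0x6c blk=27 s=3: MISS | VC []
  [2] addr=0x52 blk=20 s=0: L1-HIT | VC []
  [3] addr=0x50 blk=20 s=0: L1-HIT | VC []
  [4] addr=0x6e blk=27 s=3: L1-HIT | VC []
  [5] addr=0x70 blk=28 s=0: MISS | VC [20]
  [6] addr=0x50 blk=20 s=0: VC-HIT | VC [28]
  [7] addr=0x5d blk=23 s=3: MISS | VC [28, 27]
  [8] addr=0x10 blk=4 s=0: MISS | VC [28, 27, 20]
  [9] addr=0x51 blk=20 s=0: VC-HIT | VC [28, 27, 4]
  [10] addr=0x10 blk=4 s=0: VC-HIT | VC [28, 27, 20]
  [11] addr=0x6c blk=27 s=3: VC-HIT | VC [28, 23, 20]
  [12] addr=0x6f blk=27 s=3: L1-HIT | VC [28, 23, 20]
  [13] addr=0x6e blk=27 s=3: L1-HIT | VC [28, 23, 20]
  [14] addr=0x6d blk=27 s=3: L1-HIT | VC [28, 23, 20]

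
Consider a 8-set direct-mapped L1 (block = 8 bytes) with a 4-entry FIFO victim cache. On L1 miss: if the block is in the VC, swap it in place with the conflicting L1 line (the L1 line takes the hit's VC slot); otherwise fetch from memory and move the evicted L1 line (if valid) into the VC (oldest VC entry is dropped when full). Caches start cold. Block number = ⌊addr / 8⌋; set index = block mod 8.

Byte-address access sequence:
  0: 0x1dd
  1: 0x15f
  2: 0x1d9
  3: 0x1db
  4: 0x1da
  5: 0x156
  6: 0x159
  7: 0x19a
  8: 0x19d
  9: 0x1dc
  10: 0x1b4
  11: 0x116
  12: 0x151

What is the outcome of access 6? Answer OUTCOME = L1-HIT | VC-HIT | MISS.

OUTCOME = VC-HIT

  [0] addr=0x1dd blk=59 s=3: MISS | VC []
  [1] addr=0x15f blk=43 s=3: MISS | VC [59]
  [2] addr=0x1d9 blk=59 s=3: VC-HIT | VC [43]
  [3] addr=0x1db blk=59 s=3: L1-HIT | VC [43]
  [4] addr=0x1da blk=59 s=3: L1-HIT | VC [43]
  [5] addr=0x156 blk=42 s=2: MISS | VC [43]
  [6] addr=0x159 blk=43 s=3: VC-HIT | VC [59]
  [7] addr=0x19a blk=51 s=3: MISS | VC [59, 43]
  [8] addr=0x19d blk=51 s=3: L1-HIT | VC [59, 43]
  [9] addr=0x1dc blk=59 s=3: VC-HIT | VC [51, 43]
  [10] addr=0x1b4 blk=54 s=6: MISS | VC [51, 43]
  [11] addr=0x116 blk=34 s=2: MISS | VC [51, 43, 42]
  [12] addr=0x151 blk=42 s=2: VC-HIT | VC [51, 43, 34]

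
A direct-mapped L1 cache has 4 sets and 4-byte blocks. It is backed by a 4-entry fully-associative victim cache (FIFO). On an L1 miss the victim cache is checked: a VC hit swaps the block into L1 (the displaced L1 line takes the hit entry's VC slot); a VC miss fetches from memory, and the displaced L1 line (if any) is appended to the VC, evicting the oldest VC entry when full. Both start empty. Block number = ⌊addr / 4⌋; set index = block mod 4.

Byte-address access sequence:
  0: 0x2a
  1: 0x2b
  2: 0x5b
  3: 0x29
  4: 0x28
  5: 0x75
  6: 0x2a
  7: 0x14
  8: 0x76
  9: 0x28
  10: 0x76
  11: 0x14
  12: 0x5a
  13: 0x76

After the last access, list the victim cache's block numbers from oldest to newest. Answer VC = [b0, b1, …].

VC = [10, 5]

#0 0x2a→b10/s2 MISS; vc=[]
#1 0x2b→b10/s2 L1-HIT; vc=[]
#2 0x5b→b22/s2 MISS; vc=[10]
#3 0x29→b10/s2 VC-HIT; vc=[22]
#4 0x28→b10/s2 L1-HIT; vc=[22]
#5 0x75→b29/s1 MISS; vc=[22]
#6 0x2a→b10/s2 L1-HIT; vc=[22]
#7 0x14→b5/s1 MISS; vc=[22,29]
#8 0x76→b29/s1 VC-HIT; vc=[22,5]
#9 0x28→b10/s2 L1-HIT; vc=[22,5]
#10 0x76→b29/s1 L1-HIT; vc=[22,5]
#11 0x14→b5/s1 VC-HIT; vc=[22,29]
#12 0x5a→b22/s2 VC-HIT; vc=[10,29]
#13 0x76→b29/s1 VC-HIT; vc=[10,5]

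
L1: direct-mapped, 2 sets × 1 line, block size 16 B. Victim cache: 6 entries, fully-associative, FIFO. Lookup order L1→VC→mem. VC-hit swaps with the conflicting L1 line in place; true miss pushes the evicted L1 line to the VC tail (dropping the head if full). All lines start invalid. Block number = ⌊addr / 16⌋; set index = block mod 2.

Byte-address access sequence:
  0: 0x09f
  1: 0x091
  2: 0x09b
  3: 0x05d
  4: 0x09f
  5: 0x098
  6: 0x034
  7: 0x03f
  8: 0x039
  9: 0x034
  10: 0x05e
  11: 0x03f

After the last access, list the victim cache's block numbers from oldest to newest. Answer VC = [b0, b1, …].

VC = [5, 9]

#0 0x9f→b9/s1 MISS; vc=[]
#1 0x91→b9/s1 L1-HIT; vc=[]
#2 0x9b→b9/s1 L1-HIT; vc=[]
#3 0x5d→b5/s1 MISS; vc=[9]
#4 0x9f→b9/s1 VC-HIT; vc=[5]
#5 0x98→b9/s1 L1-HIT; vc=[5]
#6 0x34→b3/s1 MISS; vc=[5,9]
#7 0x3f→b3/s1 L1-HIT; vc=[5,9]
#8 0x39→b3/s1 L1-HIT; vc=[5,9]
#9 0x34→b3/s1 L1-HIT; vc=[5,9]
#10 0x5e→b5/s1 VC-HIT; vc=[3,9]
#11 0x3f→b3/s1 VC-HIT; vc=[5,9]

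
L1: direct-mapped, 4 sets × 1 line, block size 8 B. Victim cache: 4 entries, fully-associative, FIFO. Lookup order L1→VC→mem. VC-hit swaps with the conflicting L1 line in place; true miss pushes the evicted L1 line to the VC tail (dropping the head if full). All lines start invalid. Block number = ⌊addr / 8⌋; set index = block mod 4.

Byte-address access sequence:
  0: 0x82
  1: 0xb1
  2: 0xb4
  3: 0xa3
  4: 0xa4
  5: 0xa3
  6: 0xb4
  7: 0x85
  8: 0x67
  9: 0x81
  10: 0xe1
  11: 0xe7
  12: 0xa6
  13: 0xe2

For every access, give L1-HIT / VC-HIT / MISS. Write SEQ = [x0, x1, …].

SEQ = [MISS, MISS, L1-HIT, MISS, L1-HIT, L1-HIT, L1-HIT, VC-HIT, MISS, VC-HIT, MISS, L1-HIT, VC-HIT, VC-HIT]

0: 0x82 (blk 16, set 0) → MISS  vc=[]
1: 0xb1 (blk 22, set 2) → MISS  vc=[]
2: 0xb4 (blk 22, set 2) → L1-HIT  vc=[]
3: 0xa3 (blk 20, set 0) → MISS  vc=[16]
4: 0xa4 (blk 20, set 0) → L1-HIT  vc=[16]
5: 0xa3 (blk 20, set 0) → L1-HIT  vc=[16]
6: 0xb4 (blk 22, set 2) → L1-HIT  vc=[16]
7: 0x85 (blk 16, set 0) → VC-HIT  vc=[20]
8: 0x67 (blk 12, set 0) → MISS  vc=[20, 16]
9: 0x81 (blk 16, set 0) → VC-HIT  vc=[20, 12]
10: 0xe1 (blk 28, set 0) → MISS  vc=[20, 12, 16]
11: 0xe7 (blk 28, set 0) → L1-HIT  vc=[20, 12, 16]
12: 0xa6 (blk 20, set 0) → VC-HIT  vc=[28, 12, 16]
13: 0xe2 (blk 28, set 0) → VC-HIT  vc=[20, 12, 16]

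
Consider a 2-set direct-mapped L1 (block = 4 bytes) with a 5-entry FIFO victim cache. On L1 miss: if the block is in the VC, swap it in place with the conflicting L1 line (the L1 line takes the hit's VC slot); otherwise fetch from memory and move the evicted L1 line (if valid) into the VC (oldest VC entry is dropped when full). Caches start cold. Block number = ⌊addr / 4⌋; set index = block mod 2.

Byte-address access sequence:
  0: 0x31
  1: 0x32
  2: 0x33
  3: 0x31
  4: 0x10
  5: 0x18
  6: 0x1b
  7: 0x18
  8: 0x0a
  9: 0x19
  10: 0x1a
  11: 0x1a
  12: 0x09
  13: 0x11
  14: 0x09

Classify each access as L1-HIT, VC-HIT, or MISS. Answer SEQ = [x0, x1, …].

0: 0x31 (blk 12, set 0) → MISS  vc=[]
1: 0x32 (blk 12, set 0) → L1-HIT  vc=[]
2: 0x33 (blk 12, set 0) → L1-HIT  vc=[]
3: 0x31 (blk 12, set 0) → L1-HIT  vc=[]
4: 0x10 (blk 4, set 0) → MISS  vc=[12]
5: 0x18 (blk 6, set 0) → MISS  vc=[12, 4]
6: 0x1b (blk 6, set 0) → L1-HIT  vc=[12, 4]
7: 0x18 (blk 6, set 0) → L1-HIT  vc=[12, 4]
8: 0xa (blk 2, set 0) → MISS  vc=[12, 4, 6]
9: 0x19 (blk 6, set 0) → VC-HIT  vc=[12, 4, 2]
10: 0x1a (blk 6, set 0) → L1-HIT  vc=[12, 4, 2]
11: 0x1a (blk 6, set 0) → L1-HIT  vc=[12, 4, 2]
12: 0x9 (blk 2, set 0) → VC-HIT  vc=[12, 4, 6]
13: 0x11 (blk 4, set 0) → VC-HIT  vc=[12, 2, 6]
14: 0x9 (blk 2, set 0) → VC-HIT  vc=[12, 4, 6]

SEQ = [MISS, L1-HIT, L1-HIT, L1-HIT, MISS, MISS, L1-HIT, L1-HIT, MISS, VC-HIT, L1-HIT, L1-HIT, VC-HIT, VC-HIT, VC-HIT]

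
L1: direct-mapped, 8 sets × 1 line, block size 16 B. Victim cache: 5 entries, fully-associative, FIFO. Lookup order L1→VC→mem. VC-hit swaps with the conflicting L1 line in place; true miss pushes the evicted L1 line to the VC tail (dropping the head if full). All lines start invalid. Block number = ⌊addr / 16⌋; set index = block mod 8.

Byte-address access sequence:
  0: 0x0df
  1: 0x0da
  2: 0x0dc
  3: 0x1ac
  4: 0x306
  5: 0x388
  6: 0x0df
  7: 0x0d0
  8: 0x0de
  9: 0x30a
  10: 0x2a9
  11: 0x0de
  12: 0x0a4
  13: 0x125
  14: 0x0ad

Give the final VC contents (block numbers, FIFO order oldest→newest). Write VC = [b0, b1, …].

VC = [56, 26, 42, 18]

  [0] addr=0xdf blk=13 s=5: MISS | VC []
  [1] addr=0xda blk=13 s=5: L1-HIT | VC []
  [2] addr=0xdc blk=13 s=5: L1-HIT | VC []
  [3] addr=0x1ac blk=26 s=2: MISS | VC []
  [4] addr=0x306 blk=48 s=0: MISS | VC []
  [5] addr=0x388 blk=56 s=0: MISS | VC [48]
  [6] addr=0xdf blk=13 s=5: L1-HIT | VC [48]
  [7] addr=0xd0 blk=13 s=5: L1-HIT | VC [48]
  [8] addr=0xde blk=13 s=5: L1-HIT | VC [48]
  [9] addr=0x30a blk=48 s=0: VC-HIT | VC [56]
  [10] addr=0x2a9 blk=42 s=2: MISS | VC [56, 26]
  [11] addr=0xde blk=13 s=5: L1-HIT | VC [56, 26]
  [12] addr=0xa4 blk=10 s=2: MISS | VC [56, 26, 42]
  [13] addr=0x125 blk=18 s=2: MISS | VC [56, 26, 42, 10]
  [14] addr=0xad blk=10 s=2: VC-HIT | VC [56, 26, 42, 18]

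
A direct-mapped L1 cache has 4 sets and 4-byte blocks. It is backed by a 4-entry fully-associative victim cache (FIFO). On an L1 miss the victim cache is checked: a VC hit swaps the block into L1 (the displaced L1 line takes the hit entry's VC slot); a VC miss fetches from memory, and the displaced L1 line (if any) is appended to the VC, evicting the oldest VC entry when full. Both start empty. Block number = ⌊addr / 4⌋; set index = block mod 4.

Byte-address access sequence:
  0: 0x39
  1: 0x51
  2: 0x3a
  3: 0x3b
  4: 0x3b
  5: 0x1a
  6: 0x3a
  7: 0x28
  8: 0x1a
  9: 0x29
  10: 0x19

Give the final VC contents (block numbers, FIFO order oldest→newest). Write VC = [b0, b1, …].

0: 0x39 (blk 14, set 2) → MISS  vc=[]
1: 0x51 (blk 20, set 0) → MISS  vc=[]
2: 0x3a (blk 14, set 2) → L1-HIT  vc=[]
3: 0x3b (blk 14, set 2) → L1-HIT  vc=[]
4: 0x3b (blk 14, set 2) → L1-HIT  vc=[]
5: 0x1a (blk 6, set 2) → MISS  vc=[14]
6: 0x3a (blk 14, set 2) → VC-HIT  vc=[6]
7: 0x28 (blk 10, set 2) → MISS  vc=[6, 14]
8: 0x1a (blk 6, set 2) → VC-HIT  vc=[10, 14]
9: 0x29 (blk 10, set 2) → VC-HIT  vc=[6, 14]
10: 0x19 (blk 6, set 2) → VC-HIT  vc=[10, 14]

VC = [10, 14]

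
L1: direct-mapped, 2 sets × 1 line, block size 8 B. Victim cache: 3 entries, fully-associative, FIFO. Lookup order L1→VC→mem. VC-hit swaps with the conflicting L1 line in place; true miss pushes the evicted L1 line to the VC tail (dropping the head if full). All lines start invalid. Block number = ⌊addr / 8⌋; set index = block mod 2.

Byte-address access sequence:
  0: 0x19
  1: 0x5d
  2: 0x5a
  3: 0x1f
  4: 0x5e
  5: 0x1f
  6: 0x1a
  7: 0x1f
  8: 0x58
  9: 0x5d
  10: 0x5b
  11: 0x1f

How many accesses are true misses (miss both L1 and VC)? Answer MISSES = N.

  [0] addr=0x19 blk=3 s=1: MISS | VC []
  [1] addr=0x5d blk=11 s=1: MISS | VC [3]
  [2] addr=0x5a blk=11 s=1: L1-HIT | VC [3]
  [3] addr=0x1f blk=3 s=1: VC-HIT | VC [11]
  [4] addr=0x5e blk=11 s=1: VC-HIT | VC [3]
  [5] addr=0x1f blk=3 s=1: VC-HIT | VC [11]
  [6] addr=0x1a blk=3 s=1: L1-HIT | VC [11]
  [7] addr=0x1f blk=3 s=1: L1-HIT | VC [11]
  [8] addr=0x58 blk=11 s=1: VC-HIT | VC [3]
  [9] addr=0x5d blk=11 s=1: L1-HIT | VC [3]
  [10] addr=0x5b blk=11 s=1: L1-HIT | VC [3]
  [11] addr=0x1f blk=3 s=1: VC-HIT | VC [11]

MISSES = 2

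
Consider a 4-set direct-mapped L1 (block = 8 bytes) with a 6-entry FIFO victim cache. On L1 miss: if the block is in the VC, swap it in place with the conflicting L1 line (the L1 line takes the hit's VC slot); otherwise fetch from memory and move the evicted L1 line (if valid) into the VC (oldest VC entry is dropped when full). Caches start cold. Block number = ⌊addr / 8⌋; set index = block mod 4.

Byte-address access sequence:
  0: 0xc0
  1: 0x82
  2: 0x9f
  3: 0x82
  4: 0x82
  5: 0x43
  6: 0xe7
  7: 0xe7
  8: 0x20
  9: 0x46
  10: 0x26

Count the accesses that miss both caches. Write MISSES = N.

MISSES = 6

0: 0xc0 (blk 24, set 0) → MISS  vc=[]
1: 0x82 (blk 16, set 0) → MISS  vc=[24]
2: 0x9f (blk 19, set 3) → MISS  vc=[24]
3: 0x82 (blk 16, set 0) → L1-HIT  vc=[24]
4: 0x82 (blk 16, set 0) → L1-HIT  vc=[24]
5: 0x43 (blk 8, set 0) → MISS  vc=[24, 16]
6: 0xe7 (blk 28, set 0) → MISS  vc=[24, 16, 8]
7: 0xe7 (blk 28, set 0) → L1-HIT  vc=[24, 16, 8]
8: 0x20 (blk 4, set 0) → MISS  vc=[24, 16, 8, 28]
9: 0x46 (blk 8, set 0) → VC-HIT  vc=[24, 16, 4, 28]
10: 0x26 (blk 4, set 0) → VC-HIT  vc=[24, 16, 8, 28]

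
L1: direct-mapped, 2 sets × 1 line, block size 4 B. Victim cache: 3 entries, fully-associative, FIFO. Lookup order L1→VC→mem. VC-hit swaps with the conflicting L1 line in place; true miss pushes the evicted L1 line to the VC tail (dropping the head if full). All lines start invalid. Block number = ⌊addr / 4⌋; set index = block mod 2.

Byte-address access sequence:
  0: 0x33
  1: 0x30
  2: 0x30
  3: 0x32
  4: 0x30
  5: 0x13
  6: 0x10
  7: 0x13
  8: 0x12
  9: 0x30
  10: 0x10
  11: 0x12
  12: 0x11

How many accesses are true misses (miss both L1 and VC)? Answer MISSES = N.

MISSES = 2

0: 0x33 (blk 12, set 0) → MISS  vc=[]
1: 0x30 (blk 12, set 0) → L1-HIT  vc=[]
2: 0x30 (blk 12, set 0) → L1-HIT  vc=[]
3: 0x32 (blk 12, set 0) → L1-HIT  vc=[]
4: 0x30 (blk 12, set 0) → L1-HIT  vc=[]
5: 0x13 (blk 4, set 0) → MISS  vc=[12]
6: 0x10 (blk 4, set 0) → L1-HIT  vc=[12]
7: 0x13 (blk 4, set 0) → L1-HIT  vc=[12]
8: 0x12 (blk 4, set 0) → L1-HIT  vc=[12]
9: 0x30 (blk 12, set 0) → VC-HIT  vc=[4]
10: 0x10 (blk 4, set 0) → VC-HIT  vc=[12]
11: 0x12 (blk 4, set 0) → L1-HIT  vc=[12]
12: 0x11 (blk 4, set 0) → L1-HIT  vc=[12]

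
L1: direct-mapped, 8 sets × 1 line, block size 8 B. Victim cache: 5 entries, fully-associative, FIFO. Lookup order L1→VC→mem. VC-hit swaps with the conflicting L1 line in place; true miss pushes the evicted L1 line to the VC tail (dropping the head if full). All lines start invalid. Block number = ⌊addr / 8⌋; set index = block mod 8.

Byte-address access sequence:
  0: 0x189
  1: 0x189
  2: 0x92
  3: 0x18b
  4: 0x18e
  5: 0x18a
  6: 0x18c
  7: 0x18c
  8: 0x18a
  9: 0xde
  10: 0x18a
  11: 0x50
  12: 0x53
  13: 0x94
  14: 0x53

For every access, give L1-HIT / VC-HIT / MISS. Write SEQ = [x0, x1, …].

SEQ = [MISS, L1-HIT, MISS, L1-HIT, L1-HIT, L1-HIT, L1-HIT, L1-HIT, L1-HIT, MISS, L1-HIT, MISS, L1-HIT, VC-HIT, VC-HIT]

0: 0x189 (blk 49, set 1) → MISS  vc=[]
1: 0x189 (blk 49, set 1) → L1-HIT  vc=[]
2: 0x92 (blk 18, set 2) → MISS  vc=[]
3: 0x18b (blk 49, set 1) → L1-HIT  vc=[]
4: 0x18e (blk 49, set 1) → L1-HIT  vc=[]
5: 0x18a (blk 49, set 1) → L1-HIT  vc=[]
6: 0x18c (blk 49, set 1) → L1-HIT  vc=[]
7: 0x18c (blk 49, set 1) → L1-HIT  vc=[]
8: 0x18a (blk 49, set 1) → L1-HIT  vc=[]
9: 0xde (blk 27, set 3) → MISS  vc=[]
10: 0x18a (blk 49, set 1) → L1-HIT  vc=[]
11: 0x50 (blk 10, set 2) → MISS  vc=[18]
12: 0x53 (blk 10, set 2) → L1-HIT  vc=[18]
13: 0x94 (blk 18, set 2) → VC-HIT  vc=[10]
14: 0x53 (blk 10, set 2) → VC-HIT  vc=[18]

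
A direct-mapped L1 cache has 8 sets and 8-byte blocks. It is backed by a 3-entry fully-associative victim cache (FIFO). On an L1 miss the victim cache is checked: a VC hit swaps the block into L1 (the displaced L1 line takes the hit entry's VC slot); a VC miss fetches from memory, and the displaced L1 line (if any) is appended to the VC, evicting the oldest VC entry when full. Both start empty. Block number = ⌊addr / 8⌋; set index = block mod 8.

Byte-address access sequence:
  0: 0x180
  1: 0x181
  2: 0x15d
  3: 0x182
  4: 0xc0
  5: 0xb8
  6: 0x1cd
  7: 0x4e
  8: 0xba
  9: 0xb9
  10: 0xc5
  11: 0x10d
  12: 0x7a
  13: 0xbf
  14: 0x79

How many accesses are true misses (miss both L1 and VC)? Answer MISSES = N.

MISSES = 8

  [0] addr=0x180 blk=48 s=0: MISS | VC []
  [1] addr=0x181 blk=48 s=0: L1-HIT | VC []
  [2] addr=0x15d blk=43 s=3: MISS | VC []
  [3] addr=0x182 blk=48 s=0: L1-HIT | VC []
  [4] addr=0xc0 blk=24 s=0: MISS | VC [48]
  [5] addr=0xb8 blk=23 s=7: MISS | VC [48]
  [6] addr=0x1cd blk=57 s=1: MISS | VC [48]
  [7] addr=0x4e blk=9 s=1: MISS | VC [48, 57]
  [8] addr=0xba blk=23 s=7: L1-HIT | VC [48, 57]
  [9] addr=0xb9 blk=23 s=7: L1-HIT | VC [48, 57]
  [10] addr=0xc5 blk=24 s=0: L1-HIT | VC [48, 57]
  [11] addr=0x10d blk=33 s=1: MISS | VC [48, 57, 9]
  [12] addr=0x7a blk=15 s=7: MISS | VC [57, 9, 23]
  [13] addr=0xbf blk=23 s=7: VC-HIT | VC [57, 9, 15]
  [14] addr=0x79 blk=15 s=7: VC-HIT | VC [57, 9, 23]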